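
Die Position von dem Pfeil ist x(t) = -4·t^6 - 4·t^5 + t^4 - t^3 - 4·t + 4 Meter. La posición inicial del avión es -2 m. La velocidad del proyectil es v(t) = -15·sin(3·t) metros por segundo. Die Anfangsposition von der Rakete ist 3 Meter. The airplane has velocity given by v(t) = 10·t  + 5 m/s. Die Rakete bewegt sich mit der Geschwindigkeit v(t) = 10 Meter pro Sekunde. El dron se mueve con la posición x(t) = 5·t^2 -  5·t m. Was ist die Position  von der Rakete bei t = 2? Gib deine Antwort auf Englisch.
We need to integrate our velocity equation v(t) = 10 1 time. The integral of velocity, with x(0) = 3, gives position: x(t) = 10·t + 3. We have position x(t) = 10·t + 3. Substituting t = 2: x(2) = 23.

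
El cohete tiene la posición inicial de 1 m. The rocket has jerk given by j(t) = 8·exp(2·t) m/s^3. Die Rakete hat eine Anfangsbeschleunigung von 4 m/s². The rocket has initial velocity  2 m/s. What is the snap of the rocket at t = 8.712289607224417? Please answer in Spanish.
Partiendo de la sacudida j(t) = 8·exp(2·t), tomamos 1 derivada. Tomando d/dt de j(t), encontramos s(t) = 16·exp(2·t). De la ecuación del snap s(t) = 16·exp(2·t), sustituimos t = 8.712289607224417 para obtener s = 590906251.975309.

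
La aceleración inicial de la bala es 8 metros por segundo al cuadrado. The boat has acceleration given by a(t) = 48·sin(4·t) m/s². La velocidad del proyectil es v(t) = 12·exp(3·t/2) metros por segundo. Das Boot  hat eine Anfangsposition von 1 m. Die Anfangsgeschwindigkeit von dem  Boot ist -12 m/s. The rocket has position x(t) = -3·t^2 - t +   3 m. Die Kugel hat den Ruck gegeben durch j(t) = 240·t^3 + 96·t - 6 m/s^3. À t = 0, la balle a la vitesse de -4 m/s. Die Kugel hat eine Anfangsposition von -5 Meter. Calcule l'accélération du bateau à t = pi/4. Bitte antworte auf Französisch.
De l'équation de l'accélération a(t) = 48·sin(4·t), nous substituons t = pi/4 pour obtenir a = 0.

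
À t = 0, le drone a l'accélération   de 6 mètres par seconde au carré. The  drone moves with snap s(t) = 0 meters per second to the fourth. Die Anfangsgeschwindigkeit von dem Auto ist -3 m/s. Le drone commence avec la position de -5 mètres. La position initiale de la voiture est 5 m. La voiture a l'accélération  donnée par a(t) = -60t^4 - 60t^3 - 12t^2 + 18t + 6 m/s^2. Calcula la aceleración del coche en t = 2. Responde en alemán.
Mit a(t) = -60·t^4 - 60·t^3 - 12·t^2 + 18·t + 6 und Einsetzen von t = 2, finden wir a = -1446.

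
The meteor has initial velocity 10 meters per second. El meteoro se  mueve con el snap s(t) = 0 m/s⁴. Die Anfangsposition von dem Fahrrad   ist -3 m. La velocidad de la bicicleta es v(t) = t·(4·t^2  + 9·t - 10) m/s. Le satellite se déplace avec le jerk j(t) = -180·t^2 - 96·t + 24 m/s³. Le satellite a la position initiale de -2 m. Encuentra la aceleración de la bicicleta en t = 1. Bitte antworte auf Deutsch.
Wir müssen unsere Gleichung für die Geschwindigkeit v(t) = t·(4·t^2 + 9·t - 10) 1-mal ableiten. Die Ableitung von der Geschwindigkeit ergibt die Beschleunigung: a(t) = 4·t^2 + t·(8·t + 9) + 9·t - 10. Aus der Gleichung für die Beschleunigung a(t) = 4·t^2 + t·(8·t + 9) + 9·t - 10, setzen wir t = 1 ein und erhalten a = 20.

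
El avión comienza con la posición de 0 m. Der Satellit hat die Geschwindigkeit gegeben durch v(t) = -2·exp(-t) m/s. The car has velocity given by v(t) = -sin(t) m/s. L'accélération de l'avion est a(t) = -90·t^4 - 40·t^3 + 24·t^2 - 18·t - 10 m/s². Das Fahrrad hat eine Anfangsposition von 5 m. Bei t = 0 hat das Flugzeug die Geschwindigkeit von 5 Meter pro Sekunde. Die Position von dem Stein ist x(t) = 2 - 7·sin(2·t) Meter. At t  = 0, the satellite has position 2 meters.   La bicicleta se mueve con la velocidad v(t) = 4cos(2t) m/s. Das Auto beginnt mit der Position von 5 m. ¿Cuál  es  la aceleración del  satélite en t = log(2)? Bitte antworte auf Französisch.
Pour résoudre ceci, nous devons prendre 1 dérivée de notre équation de la vitesse v(t) = -2·exp(-t). En dérivant la vitesse, nous obtenons l'accélération: a(t) = 2·exp(-t). De l'équation de l'accélération a(t) = 2·exp(-t), nous substituons t = log(2) pour obtenir a = 1.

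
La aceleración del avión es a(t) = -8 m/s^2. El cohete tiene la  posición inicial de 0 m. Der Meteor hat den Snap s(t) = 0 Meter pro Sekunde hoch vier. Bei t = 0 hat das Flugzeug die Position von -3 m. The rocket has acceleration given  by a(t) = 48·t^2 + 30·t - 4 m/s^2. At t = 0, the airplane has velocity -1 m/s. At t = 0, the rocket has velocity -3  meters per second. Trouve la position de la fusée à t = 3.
En partant de l'accélération a(t) = 48·t^2 + 30·t - 4, nous prenons 2 intégrales. En prenant ∫a(t)dt et en appliquant v(0) = -3, nous trouvons v(t) = 16·t^3 + 15·t^2 - 4·t - 3. L'intégrale de la vitesse est la position. En utilisant x(0) = 0, nous obtenons x(t) = 4·t^4 + 5·t^3 - 2·t^2 - 3·t. En utilisant x(t) = 4·t^4 + 5·t^3 - 2·t^2 - 3·t et en substituant t = 3, nous trouvons x = 432.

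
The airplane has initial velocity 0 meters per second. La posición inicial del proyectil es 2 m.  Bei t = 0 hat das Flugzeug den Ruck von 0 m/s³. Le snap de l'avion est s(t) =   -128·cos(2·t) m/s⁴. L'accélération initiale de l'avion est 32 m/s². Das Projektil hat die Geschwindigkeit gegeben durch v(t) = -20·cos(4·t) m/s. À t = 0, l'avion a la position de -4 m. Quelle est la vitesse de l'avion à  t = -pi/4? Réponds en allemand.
Ausgehend von dem Snap s(t) = -128·cos(2·t), nehmen wir 3 Stammfunktionen. Das Integral von dem Snap, mit j(0) = 0, ergibt den Ruck: j(t) = -64·sin(2·t). Das Integral von dem Ruck, mit a(0) = 32, ergibt die Beschleunigung: a(t) = 32·cos(2·t). Durch Integration von der Beschleunigung und Verwendung der Anfangsbedingung v(0) = 0, erhalten wir v(t) = 16·sin(2·t). Aus der Gleichung für die Geschwindigkeit v(t) = 16·sin(2·t), setzen wir t = -pi/4 ein und erhalten v = -16.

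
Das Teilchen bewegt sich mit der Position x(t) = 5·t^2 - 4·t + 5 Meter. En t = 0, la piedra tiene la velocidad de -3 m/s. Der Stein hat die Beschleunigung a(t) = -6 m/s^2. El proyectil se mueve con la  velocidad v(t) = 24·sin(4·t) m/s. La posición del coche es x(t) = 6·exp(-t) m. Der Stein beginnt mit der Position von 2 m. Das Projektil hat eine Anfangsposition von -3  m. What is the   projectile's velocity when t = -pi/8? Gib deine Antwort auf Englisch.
From the given velocity equation v(t) = 24·sin(4·t), we substitute t = -pi/8 to get v = -24.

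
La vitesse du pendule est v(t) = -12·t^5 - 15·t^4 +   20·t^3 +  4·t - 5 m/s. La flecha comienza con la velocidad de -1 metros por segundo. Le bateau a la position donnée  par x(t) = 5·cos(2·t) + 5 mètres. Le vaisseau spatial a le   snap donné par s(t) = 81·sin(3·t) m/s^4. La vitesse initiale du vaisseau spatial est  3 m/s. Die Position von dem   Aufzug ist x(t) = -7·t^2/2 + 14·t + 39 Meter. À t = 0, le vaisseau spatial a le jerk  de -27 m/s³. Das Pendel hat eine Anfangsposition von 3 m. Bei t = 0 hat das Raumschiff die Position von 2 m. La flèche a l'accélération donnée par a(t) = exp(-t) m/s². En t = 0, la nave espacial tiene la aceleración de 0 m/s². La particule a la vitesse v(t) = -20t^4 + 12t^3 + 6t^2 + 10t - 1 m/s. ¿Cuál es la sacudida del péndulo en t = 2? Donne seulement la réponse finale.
j(2) = -2400.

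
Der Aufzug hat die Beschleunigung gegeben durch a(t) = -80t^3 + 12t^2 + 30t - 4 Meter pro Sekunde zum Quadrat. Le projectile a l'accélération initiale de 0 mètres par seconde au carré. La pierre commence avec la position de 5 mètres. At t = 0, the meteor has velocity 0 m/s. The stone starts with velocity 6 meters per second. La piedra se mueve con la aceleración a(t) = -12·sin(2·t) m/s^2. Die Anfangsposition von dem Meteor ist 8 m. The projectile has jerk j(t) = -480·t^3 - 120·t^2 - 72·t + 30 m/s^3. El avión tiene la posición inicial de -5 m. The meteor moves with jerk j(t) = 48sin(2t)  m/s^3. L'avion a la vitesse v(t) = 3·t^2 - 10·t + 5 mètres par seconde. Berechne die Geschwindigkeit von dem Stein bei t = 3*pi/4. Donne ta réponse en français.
En partant de l'accélération a(t) = -12·sin(2·t), nous prenons 1 primitive. En prenant ∫a(t)dt et en appliquant v(0) = 6, nous trouvons v(t) = 6·cos(2·t). En utilisant v(t) = 6·cos(2·t) et en substituant t = 3*pi/4, nous trouvons v = 0.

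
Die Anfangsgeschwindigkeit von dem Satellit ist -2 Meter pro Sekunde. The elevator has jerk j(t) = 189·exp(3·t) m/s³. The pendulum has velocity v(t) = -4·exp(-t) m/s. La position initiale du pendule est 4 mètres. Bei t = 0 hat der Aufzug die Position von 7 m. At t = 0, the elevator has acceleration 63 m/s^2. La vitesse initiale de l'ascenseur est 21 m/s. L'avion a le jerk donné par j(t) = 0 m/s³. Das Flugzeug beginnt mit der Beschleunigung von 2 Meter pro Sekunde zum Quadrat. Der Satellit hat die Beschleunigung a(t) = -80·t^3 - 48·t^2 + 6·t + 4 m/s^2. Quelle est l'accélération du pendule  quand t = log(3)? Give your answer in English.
We must differentiate our velocity equation v(t) = -4·exp(-t) 1 time. Taking d/dt of v(t), we find a(t) = 4·exp(-t). We have acceleration a(t) = 4·exp(-t). Substituting t = log(3): a(log(3)) = 4/3.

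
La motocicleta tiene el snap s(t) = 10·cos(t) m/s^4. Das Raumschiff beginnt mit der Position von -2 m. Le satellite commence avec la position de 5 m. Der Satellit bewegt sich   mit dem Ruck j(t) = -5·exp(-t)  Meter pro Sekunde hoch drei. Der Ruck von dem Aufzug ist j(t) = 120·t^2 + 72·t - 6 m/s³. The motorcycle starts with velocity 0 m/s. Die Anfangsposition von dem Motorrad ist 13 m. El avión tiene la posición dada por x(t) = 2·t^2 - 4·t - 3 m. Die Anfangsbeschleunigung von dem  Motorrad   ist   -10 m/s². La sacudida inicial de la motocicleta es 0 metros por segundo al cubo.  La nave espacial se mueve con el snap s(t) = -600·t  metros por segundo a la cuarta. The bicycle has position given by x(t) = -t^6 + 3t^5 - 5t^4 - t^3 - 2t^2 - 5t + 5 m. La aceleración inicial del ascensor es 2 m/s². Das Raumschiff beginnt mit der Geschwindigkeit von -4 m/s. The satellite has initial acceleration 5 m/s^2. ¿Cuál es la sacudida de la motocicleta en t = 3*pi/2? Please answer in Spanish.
Para resolver esto, necesitamos tomar 1 integral de nuestra ecuación del snap s(t) = 10·cos(t). La integral del snap, con j(0) = 0, da la sacudida: j(t) = 10·sin(t). De la ecuación de la sacudida j(t) = 10·sin(t), sustituimos t = 3*pi/2 para obtener j = -10.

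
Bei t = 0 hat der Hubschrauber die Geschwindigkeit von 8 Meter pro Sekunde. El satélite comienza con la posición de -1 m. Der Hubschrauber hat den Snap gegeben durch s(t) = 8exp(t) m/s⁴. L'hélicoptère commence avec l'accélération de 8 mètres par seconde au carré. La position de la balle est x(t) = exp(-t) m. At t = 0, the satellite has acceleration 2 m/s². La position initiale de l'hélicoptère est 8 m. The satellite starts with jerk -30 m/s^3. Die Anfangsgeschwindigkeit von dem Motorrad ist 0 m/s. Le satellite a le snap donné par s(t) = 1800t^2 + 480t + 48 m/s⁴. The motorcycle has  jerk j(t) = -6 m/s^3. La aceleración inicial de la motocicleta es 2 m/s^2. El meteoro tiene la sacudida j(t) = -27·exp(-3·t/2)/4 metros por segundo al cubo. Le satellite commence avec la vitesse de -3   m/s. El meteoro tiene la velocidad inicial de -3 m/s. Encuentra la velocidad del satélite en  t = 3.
Debemos encontrar la antiderivada de nuestra ecuación del snap s(t) = 1800·t^2 + 480·t + 48 3 veces. La integral del snap es la sacudida. Usando j(0) = -30, obtenemos j(t) = 600·t^3 + 240·t^2 + 48·t - 30. Integrando la sacudida y usando la condición inicial a(0) = 2, obtenemos a(t) = 150·t^4 + 80·t^3 + 24·t^2 - 30·t + 2. La integral de la aceleración, con v(0) = -3, da la velocidad: v(t) = 30·t^5 + 20·t^4 + 8·t^3 - 15·t^2 + 2·t - 3. Tenemos la velocidad v(t) = 30·t^5 + 20·t^4 + 8·t^3 - 15·t^2 + 2·t - 3. Sustituyendo t = 3: v(3) = 8994.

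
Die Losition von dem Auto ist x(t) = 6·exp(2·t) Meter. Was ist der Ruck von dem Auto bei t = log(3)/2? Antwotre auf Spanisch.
Para resolver esto, necesitamos tomar 3 derivadas de nuestra ecuación de la posición x(t) = 6·exp(2·t). Tomando d/dt de x(t), encontramos v(t) = 12·exp(2·t). La derivada de la velocidad da la aceleración: a(t) = 24·exp(2·t). Tomando d/dt de a(t), encontramos j(t) = 48·exp(2·t). Usando j(t) = 48·exp(2·t) y sustituyendo t = log(3)/2, encontramos j = 144.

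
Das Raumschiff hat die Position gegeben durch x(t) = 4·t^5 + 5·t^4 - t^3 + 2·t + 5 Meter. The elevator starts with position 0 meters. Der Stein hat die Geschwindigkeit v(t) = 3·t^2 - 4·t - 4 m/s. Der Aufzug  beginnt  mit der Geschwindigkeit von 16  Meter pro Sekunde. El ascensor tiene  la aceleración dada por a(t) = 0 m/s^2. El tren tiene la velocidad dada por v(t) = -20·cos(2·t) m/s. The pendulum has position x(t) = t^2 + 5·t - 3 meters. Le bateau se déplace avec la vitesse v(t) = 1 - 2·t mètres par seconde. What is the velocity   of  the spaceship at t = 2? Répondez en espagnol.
Partiendo de la posición x(t) = 4·t^5 + 5·t^4 - t^3 + 2·t + 5, tomamos 1 derivada. Tomando d/dt de x(t), encontramos v(t) = 20·t^4 + 20·t^3 - 3·t^2 + 2. De la ecuación de la velocidad v(t) = 20·t^4 + 20·t^3 - 3·t^2 + 2, sustituimos t = 2 para obtener v = 470.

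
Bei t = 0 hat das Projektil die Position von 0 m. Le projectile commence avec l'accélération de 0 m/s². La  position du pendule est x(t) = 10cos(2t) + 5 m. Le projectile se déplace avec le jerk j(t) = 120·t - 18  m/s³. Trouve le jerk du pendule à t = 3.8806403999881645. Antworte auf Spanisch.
Debemos derivar nuestra ecuación de la posición x(t) = 10·cos(2·t) + 5 3 veces. Derivando la posición, obtenemos la velocidad: v(t) = -20·sin(2·t). Derivando la velocidad, obtenemos la aceleración: a(t) = -40·cos(2·t). Derivando la aceleración, obtenemos la sacudida: j(t) = 80·sin(2·t). De la ecuación de la sacudida j(t) = 80·sin(2·t), sustituimos t = 3.8806403999881645 para obtener j = 79.6565083021763.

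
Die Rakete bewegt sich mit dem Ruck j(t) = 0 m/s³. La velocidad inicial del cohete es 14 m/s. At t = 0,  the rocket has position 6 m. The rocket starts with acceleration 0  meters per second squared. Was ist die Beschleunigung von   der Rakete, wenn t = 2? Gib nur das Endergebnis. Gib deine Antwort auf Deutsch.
Die Antwort ist 0.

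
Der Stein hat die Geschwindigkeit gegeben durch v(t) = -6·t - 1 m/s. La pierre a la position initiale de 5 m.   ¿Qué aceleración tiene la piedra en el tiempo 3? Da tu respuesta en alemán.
Wir müssen unsere Gleichung für die Geschwindigkeit v(t) = -6·t - 1 1-mal ableiten. Die Ableitung von der Geschwindigkeit ergibt die Beschleunigung: a(t) = -6. Wir haben die Beschleunigung a(t) = -6. Durch Einsetzen von t = 3: a(3) = -6.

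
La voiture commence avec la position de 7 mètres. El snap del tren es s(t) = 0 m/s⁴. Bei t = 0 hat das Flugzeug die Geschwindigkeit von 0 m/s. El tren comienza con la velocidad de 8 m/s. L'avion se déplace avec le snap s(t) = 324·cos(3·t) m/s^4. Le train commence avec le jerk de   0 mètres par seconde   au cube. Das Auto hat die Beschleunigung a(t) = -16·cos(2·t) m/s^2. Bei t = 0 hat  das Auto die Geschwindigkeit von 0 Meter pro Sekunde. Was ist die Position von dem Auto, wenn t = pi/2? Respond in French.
Nous devons trouver l'intégrale de notre équation de l'accélération a(t) = -16·cos(2·t) 2 fois. En prenant ∫a(t)dt et en appliquant v(0) = 0, nous trouvons v(t) = -8·sin(2·t). En prenant ∫v(t)dt et en appliquant x(0) = 7, nous trouvons x(t) = 4·cos(2·t) + 3. En utilisant x(t) = 4·cos(2·t) + 3 et en substituant t = pi/2, nous trouvons x = -1.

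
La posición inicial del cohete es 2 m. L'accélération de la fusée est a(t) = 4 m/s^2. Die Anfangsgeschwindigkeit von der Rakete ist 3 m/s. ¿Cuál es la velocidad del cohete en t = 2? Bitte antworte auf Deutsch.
Um dies zu lösen, müssen wir 1 Integral unserer Gleichung für die Beschleunigung a(t) = 4 finden. Das Integral von der Beschleunigung ist die Geschwindigkeit. Mit v(0) = 3 erhalten wir v(t) = 4·t + 3. Wir haben die Geschwindigkeit v(t) = 4·t + 3. Durch Einsetzen von t = 2: v(2) = 11.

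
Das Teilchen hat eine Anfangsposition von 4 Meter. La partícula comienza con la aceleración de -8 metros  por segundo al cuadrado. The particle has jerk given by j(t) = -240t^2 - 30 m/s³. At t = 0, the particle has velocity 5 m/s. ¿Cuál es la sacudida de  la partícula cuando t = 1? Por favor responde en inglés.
Using j(t) = -240·t^2 - 30 and substituting t = 1, we find j = -270.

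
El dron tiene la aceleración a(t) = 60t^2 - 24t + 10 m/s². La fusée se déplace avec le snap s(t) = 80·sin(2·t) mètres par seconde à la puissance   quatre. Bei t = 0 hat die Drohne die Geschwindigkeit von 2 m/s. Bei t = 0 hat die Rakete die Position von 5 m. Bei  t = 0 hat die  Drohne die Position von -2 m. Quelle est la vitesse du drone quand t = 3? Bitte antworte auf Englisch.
We need to integrate our acceleration equation a(t) = 60·t^2 - 24·t + 10 1 time. The antiderivative of acceleration, with v(0) = 2, gives velocity: v(t) = 20·t^3 - 12·t^2 + 10·t + 2. We have velocity v(t) = 20·t^3 - 12·t^2 + 10·t + 2. Substituting t = 3: v(3) = 464.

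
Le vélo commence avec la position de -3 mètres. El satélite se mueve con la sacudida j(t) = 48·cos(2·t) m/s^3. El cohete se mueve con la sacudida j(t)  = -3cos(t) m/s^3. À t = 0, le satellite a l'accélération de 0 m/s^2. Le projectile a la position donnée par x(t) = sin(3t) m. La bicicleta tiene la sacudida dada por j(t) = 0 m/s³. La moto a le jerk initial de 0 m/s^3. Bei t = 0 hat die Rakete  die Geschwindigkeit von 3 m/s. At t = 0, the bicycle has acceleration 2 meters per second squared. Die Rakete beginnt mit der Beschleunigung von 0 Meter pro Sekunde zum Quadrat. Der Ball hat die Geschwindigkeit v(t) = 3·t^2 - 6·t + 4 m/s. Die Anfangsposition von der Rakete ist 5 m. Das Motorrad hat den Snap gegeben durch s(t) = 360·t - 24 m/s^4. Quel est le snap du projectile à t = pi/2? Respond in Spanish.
Partiendo de la posición x(t) = sin(3·t), tomamos 4 derivadas. La derivada de la posición da la velocidad: v(t) = 3·cos(3·t). La derivada de la velocidad da la aceleración: a(t) = -9·sin(3·t). La derivada de la aceleración da la sacudida: j(t) = -27·cos(3·t). Derivando la sacudida, obtenemos el snap: s(t) = 81·sin(3·t). De la ecuación del snap s(t) = 81·sin(3·t), sustituimos t = pi/2 para obtener s = -81.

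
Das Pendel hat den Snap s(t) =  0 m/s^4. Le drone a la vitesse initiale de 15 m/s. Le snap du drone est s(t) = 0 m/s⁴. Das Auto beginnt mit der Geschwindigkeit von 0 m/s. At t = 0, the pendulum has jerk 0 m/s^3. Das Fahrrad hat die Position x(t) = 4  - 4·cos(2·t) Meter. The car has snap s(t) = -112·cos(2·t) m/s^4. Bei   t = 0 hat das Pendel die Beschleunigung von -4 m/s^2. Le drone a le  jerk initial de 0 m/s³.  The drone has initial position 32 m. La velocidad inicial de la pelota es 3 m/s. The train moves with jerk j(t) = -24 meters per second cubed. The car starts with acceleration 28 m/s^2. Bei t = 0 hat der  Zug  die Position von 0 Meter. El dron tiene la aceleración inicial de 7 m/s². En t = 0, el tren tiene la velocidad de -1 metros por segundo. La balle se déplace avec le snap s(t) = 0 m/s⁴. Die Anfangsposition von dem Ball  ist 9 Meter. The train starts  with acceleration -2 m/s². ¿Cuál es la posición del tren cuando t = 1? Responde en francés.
Nous devons intégrer notre équation du jerk j(t) = -24 3 fois. En intégrant le jerk et en utilisant la condition initiale a(0) = -2, nous obtenons a(t) = -24·t - 2. La primitive de l'accélération est la vitesse. En utilisant v(0) = -1, nous obtenons v(t) = -12·t^2 - 2·t - 1. La primitive de la vitesse est la position. En utilisant x(0) = 0, nous obtenons x(t) = -4·t^3 - t^2 - t. Nous avons la position x(t) = -4·t^3 - t^2 - t. En substituant t = 1: x(1) = -6.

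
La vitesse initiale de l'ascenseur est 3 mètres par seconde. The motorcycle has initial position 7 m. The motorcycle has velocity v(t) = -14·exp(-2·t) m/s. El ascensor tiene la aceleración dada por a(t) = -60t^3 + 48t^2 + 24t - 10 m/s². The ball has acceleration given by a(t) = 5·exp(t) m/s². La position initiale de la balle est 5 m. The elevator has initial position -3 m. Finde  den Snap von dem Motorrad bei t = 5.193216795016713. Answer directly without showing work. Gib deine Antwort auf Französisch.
s(5.193216795016713) = 0.00345499344595473.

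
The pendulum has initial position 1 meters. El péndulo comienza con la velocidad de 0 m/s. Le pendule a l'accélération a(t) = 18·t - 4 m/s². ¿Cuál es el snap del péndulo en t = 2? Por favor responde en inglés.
We must differentiate our acceleration equation a(t) = 18·t - 4 2 times. The derivative of acceleration gives jerk: j(t) = 18. Differentiating jerk, we get snap: s(t) = 0. From the given snap equation s(t) = 0, we substitute t = 2 to get s = 0.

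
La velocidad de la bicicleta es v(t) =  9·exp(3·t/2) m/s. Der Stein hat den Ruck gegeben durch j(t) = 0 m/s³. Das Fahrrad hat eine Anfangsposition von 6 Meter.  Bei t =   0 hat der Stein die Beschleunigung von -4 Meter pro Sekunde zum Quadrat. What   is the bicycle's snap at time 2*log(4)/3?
To solve this, we need to take 3 derivatives of our velocity equation v(t) = 9·exp(3·t/2). Taking d/dt of v(t), we find a(t) = 27·exp(3·t/2)/2. Taking d/dt of a(t), we find j(t) = 81·exp(3·t/2)/4. The derivative of jerk gives snap: s(t) = 243·exp(3·t/2)/8. Using s(t) = 243·exp(3·t/2)/8 and substituting t = 2*log(4)/3, we find s = 243/2.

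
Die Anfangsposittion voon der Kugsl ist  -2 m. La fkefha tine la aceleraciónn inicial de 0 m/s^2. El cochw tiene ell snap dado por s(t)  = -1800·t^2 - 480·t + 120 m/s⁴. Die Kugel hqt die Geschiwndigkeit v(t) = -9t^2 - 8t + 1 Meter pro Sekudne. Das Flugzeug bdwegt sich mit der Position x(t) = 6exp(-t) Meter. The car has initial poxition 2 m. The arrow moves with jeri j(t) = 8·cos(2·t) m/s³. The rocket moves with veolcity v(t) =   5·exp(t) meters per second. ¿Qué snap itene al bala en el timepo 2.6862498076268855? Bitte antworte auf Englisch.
Starting from velocity v(t) = -9·t^2 - 8·t + 1, we take 3 derivatives. The derivative of velocity gives acceleration: a(t) = -18·t - 8. The derivative of acceleration gives jerk: j(t) = -18. Differentiating jerk, we get snap: s(t) = 0. We have snap s(t) = 0. Substituting t = 2.6862498076268855: s(2.6862498076268855) = 0.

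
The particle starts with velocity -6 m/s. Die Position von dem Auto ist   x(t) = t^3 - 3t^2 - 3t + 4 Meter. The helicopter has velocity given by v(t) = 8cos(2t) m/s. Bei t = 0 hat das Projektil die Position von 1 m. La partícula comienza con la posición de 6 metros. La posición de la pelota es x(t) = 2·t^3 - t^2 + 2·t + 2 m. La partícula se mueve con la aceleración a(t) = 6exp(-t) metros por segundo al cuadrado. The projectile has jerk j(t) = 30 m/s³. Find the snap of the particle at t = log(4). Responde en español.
Para resolver esto, necesitamos tomar 2 derivadas de nuestra ecuación de la aceleración a(t) = 6·exp(-t). Derivando la aceleración, obtenemos la sacudida: j(t) = -6·exp(-t). La derivada de la sacudida da el snap: s(t) = 6·exp(-t). Tenemos el snap s(t) = 6·exp(-t). Sustituyendo t = log(4): s(log(4)) = 3/2.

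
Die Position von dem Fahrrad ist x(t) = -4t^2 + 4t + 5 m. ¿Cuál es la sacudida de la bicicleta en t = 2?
Debemos derivar nuestra ecuación de la posición x(t) = -4·t^2 + 4·t + 5 3 veces. La derivada de la posición da la velocidad: v(t) = 4 - 8·t. La derivada de la velocidad da la aceleración: a(t) = -8. Tomando d/dt de a(t), encontramos j(t) = 0. Usando j(t) = 0 y sustituyendo t = 2, encontramos j = 0.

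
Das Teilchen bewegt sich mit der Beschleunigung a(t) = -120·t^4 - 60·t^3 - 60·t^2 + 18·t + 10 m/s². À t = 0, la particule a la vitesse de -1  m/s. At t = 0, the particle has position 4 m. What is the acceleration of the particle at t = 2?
From the given acceleration equation a(t) = -120·t^4 - 60·t^3 - 60·t^2 + 18·t + 10, we substitute t = 2 to get a = -2594.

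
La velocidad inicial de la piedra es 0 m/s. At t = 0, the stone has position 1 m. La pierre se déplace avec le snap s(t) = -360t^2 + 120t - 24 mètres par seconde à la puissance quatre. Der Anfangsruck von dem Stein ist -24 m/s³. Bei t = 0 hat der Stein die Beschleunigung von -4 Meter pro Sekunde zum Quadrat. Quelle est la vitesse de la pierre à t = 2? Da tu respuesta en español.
Debemos encontrar la antiderivada de nuestra ecuación del snap s(t) = -360·t^2 + 120·t - 24 3 veces. Tomando ∫s(t)dt y aplicando j(0) = -24, encontramos j(t) = -120·t^3 + 60·t^2 - 24·t - 24. La antiderivada de la sacudida, con a(0) = -4, da la aceleración: a(t) = -30·t^4 + 20·t^3 - 12·t^2 - 24·t - 4. Integrando la aceleración y usando la condición inicial v(0) = 0, obtenemos v(t) = t·(-6·t^4 + 5·t^3 - 4·t^2 - 12·t - 4). Usando v(t) = t·(-6·t^4 + 5·t^3 - 4·t^2 - 12·t - 4) y sustituyendo t = 2, encontramos v = -200.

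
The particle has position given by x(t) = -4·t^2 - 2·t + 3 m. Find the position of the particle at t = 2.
From the given position equation x(t) = -4·t^2 - 2·t + 3, we substitute t = 2 to get x = -17.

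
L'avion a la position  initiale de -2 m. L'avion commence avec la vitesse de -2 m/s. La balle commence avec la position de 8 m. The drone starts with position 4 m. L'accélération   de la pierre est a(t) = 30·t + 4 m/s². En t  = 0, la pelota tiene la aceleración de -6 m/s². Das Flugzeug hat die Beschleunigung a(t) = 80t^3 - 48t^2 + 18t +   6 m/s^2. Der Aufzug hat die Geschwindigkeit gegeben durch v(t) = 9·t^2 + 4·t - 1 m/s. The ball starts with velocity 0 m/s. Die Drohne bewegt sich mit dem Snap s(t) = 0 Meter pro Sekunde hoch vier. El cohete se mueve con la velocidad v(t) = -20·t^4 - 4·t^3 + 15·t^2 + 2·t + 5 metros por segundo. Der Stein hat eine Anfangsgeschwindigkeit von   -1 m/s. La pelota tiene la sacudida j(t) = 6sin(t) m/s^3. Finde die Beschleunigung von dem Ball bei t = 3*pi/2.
Wir müssen die Stammfunktion unserer Gleichung für den Ruck j(t) = 6·sin(t) 1-mal finden. Durch Integration von dem Ruck und Verwendung der Anfangsbedingung a(0) = -6, erhalten wir a(t) = -6·cos(t). Mit a(t) = -6·cos(t) und Einsetzen von t = 3*pi/2, finden wir a = 0.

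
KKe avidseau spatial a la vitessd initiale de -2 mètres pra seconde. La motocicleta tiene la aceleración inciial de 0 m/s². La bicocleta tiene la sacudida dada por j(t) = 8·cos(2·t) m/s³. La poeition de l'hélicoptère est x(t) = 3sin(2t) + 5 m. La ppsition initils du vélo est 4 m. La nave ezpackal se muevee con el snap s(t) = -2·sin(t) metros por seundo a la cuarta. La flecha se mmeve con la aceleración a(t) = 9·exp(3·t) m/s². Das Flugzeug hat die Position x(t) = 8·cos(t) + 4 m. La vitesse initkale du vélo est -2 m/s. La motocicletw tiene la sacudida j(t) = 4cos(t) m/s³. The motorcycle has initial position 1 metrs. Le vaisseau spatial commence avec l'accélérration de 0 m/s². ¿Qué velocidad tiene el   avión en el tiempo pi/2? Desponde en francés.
Pour résoudre ceci, nous devons prendre 1 dérivée de notre équation de la position x(t) = 8·cos(t) + 4. En prenant d/dt de x(t), nous trouvons v(t) = -8·sin(t). Nous avons la vitesse v(t) = -8·sin(t). En substituant t = pi/2: v(pi/2) = -8.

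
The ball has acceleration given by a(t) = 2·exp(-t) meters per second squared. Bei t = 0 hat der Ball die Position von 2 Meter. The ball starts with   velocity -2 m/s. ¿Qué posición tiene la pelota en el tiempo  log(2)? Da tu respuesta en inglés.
We need to integrate our acceleration equation a(t) = 2·exp(-t) 2 times. Finding the integral of a(t) and using v(0) = -2: v(t) = -2·exp(-t). The antiderivative of velocity, with x(0) = 2, gives position: x(t) = 2·exp(-t). From the given position equation x(t) = 2·exp(-t), we substitute t = log(2) to get x = 1.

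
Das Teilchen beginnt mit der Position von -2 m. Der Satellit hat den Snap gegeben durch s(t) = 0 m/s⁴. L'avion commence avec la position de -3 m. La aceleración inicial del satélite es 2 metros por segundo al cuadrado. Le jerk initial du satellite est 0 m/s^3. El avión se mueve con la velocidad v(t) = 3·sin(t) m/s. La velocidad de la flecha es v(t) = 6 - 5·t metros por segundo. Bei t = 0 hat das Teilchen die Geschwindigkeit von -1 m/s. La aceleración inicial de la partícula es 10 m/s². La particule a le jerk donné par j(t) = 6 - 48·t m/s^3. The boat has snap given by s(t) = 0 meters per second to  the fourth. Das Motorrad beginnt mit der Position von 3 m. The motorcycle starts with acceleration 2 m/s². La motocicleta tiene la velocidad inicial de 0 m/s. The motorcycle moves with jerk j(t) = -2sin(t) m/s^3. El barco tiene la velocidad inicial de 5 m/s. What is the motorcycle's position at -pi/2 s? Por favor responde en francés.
Pour résoudre ceci, nous devons prendre 3 intégrales de notre équation du jerk j(t) = -2·sin(t). En prenant ∫j(t)dt et en appliquant a(0) = 2, nous trouvons a(t) = 2·cos(t). L'intégrale de l'accélération est la vitesse. En utilisant v(0) = 0, nous obtenons v(t) = 2·sin(t). La primitive de la vitesse, avec x(0) = 3, donne la position: x(t) = 5 - 2·cos(t). En utilisant x(t) = 5 - 2·cos(t) et en substituant t = -pi/2, nous trouvons x = 5.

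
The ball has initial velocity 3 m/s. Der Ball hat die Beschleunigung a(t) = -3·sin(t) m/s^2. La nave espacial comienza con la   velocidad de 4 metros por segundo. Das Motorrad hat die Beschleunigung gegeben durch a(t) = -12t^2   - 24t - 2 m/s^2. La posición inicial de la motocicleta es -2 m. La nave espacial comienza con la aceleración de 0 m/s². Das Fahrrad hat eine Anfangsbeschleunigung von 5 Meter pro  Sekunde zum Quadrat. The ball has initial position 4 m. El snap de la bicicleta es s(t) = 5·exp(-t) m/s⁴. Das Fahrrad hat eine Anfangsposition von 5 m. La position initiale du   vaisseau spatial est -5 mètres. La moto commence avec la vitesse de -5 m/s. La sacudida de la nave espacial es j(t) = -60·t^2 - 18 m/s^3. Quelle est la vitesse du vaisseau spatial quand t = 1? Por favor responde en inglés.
We must find the integral of our jerk equation j(t) = -60·t^2 - 18 2 times. The integral of jerk is acceleration. Using a(0) = 0, we get a(t) = -20·t^3 - 18·t. The antiderivative of acceleration, with v(0) = 4, gives velocity: v(t) = -5·t^4 - 9·t^2 + 4. We have velocity v(t) = -5·t^4 - 9·t^2 + 4. Substituting t = 1: v(1) = -10.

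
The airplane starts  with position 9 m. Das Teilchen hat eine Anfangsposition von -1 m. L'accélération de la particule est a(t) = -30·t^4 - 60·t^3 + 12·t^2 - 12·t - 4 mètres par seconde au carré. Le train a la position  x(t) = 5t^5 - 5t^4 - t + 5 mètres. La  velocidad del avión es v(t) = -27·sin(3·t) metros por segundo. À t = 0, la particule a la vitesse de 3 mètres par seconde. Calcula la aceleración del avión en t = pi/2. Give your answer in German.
Wir müssen unsere Gleichung für die Geschwindigkeit v(t) = -27·sin(3·t) 1-mal ableiten. Mit d/dt von v(t) finden wir a(t) = -81·cos(3·t). Wir haben die Beschleunigung a(t) = -81·cos(3·t). Durch Einsetzen von t = pi/2: a(pi/2) = 0.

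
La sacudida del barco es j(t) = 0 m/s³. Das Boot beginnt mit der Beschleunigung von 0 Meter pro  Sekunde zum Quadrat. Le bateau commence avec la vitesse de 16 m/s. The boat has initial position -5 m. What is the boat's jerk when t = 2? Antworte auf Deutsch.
Wir haben den Ruck j(t) = 0. Durch Einsetzen von t = 2: j(2) = 0.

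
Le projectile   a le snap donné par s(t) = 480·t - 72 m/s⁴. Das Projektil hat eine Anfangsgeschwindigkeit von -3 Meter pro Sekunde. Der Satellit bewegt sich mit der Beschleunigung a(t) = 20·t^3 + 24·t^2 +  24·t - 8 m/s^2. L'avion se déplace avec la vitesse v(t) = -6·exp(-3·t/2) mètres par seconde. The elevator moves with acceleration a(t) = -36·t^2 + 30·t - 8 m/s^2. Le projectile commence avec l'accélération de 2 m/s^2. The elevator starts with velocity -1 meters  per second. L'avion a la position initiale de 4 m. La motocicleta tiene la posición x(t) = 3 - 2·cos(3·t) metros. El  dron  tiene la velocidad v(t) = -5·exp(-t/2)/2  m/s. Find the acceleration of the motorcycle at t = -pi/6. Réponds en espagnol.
Debemos derivar nuestra ecuación de la posición x(t) = 3 - 2·cos(3·t) 2 veces. La derivada de la posición da la velocidad: v(t) = 6·sin(3·t). Derivando la velocidad, obtenemos la aceleración: a(t) = 18·cos(3·t). Usando a(t) = 18·cos(3·t) y sustituyendo t = -pi/6, encontramos a = 0.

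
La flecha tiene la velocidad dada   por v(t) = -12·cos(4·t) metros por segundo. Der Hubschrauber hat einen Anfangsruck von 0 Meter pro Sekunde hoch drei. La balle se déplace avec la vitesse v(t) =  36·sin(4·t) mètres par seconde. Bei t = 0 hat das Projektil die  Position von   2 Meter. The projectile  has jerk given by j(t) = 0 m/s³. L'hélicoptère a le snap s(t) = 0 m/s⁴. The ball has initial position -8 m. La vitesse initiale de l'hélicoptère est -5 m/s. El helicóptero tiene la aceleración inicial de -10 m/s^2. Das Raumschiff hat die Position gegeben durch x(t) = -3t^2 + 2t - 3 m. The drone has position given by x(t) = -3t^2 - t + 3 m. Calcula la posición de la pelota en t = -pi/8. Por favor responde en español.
Para resolver esto, necesitamos tomar 1 antiderivada de nuestra ecuación de la velocidad v(t) = 36·sin(4·t). La integral de la velocidad, con x(0) = -8, da la posición: x(t) = 1 - 9·cos(4·t). Tenemos la posición x(t) = 1 - 9·cos(4·t). Sustituyendo t = -pi/8: x(-pi/8) = 1.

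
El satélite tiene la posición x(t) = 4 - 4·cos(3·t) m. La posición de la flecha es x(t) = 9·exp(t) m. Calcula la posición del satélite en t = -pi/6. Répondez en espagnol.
Tenemos la posición x(t) = 4 - 4·cos(3·t). Sustituyendo t = -pi/6: x(-pi/6) = 4.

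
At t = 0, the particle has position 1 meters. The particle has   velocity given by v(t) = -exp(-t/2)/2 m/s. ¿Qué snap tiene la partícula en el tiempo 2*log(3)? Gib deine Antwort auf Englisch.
Starting from velocity v(t) = -exp(-t/2)/2, we take 3 derivatives. Differentiating velocity, we get acceleration: a(t) = exp(-t/2)/4. Differentiating acceleration, we get jerk: j(t) = -exp(-t/2)/8. Differentiating jerk, we get snap: s(t) = exp(-t/2)/16. We have snap s(t) = exp(-t/2)/16. Substituting t = 2*log(3): s(2*log(3)) = 1/48.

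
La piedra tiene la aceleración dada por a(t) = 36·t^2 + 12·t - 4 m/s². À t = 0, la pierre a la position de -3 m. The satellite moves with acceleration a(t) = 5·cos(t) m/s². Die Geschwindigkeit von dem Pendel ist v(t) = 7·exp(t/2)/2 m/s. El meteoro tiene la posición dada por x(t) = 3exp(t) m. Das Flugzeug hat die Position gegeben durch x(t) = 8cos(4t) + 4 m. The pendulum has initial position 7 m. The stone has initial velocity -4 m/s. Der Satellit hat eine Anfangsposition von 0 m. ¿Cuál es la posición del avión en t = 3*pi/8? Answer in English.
We have position x(t) = 8·cos(4·t) + 4. Substituting t = 3*pi/8: x(3*pi/8) = 4.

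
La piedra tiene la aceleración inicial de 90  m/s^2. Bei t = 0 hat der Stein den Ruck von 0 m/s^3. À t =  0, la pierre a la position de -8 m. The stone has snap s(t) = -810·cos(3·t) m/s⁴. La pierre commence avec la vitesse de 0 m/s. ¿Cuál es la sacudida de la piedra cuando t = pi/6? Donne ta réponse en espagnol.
Debemos encontrar la antiderivada de nuestra ecuación del snap s(t) = -810·cos(3·t) 1 vez. La integral del snap es la sacudida. Usando j(0) = 0, obtenemos j(t) = -270·sin(3·t). De la ecuación de la sacudida j(t) = -270·sin(3·t), sustituimos t = pi/6 para obtener j = -270.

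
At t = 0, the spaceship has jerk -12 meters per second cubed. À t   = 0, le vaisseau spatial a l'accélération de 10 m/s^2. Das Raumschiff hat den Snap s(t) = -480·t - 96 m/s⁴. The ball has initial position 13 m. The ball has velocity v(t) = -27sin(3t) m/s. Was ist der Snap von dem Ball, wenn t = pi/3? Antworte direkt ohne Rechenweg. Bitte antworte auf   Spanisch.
El snap en t = pi/3 es s = -729.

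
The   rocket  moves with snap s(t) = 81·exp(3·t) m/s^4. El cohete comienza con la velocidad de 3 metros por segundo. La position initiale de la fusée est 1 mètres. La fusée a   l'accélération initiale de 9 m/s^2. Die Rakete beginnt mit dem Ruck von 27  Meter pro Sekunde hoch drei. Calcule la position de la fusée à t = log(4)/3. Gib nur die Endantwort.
La position à t = log(4)/3 est x = 4.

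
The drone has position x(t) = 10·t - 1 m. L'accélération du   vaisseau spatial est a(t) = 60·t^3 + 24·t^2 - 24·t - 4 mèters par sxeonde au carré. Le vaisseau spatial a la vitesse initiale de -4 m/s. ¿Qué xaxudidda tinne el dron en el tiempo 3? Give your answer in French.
Pour résoudre ceci, nous devons prendre 3 dérivées de notre équation de la position x(t) = 10·t - 1. En prenant d/dt de x(t), nous trouvons v(t) = 10. En dérivant la vitesse, nous obtenons l'accélération: a(t) = 0. En prenant d/dt de a(t), nous trouvons j(t) = 0. Nous avons le jerk j(t) = 0. En substituant t = 3: j(3) = 0.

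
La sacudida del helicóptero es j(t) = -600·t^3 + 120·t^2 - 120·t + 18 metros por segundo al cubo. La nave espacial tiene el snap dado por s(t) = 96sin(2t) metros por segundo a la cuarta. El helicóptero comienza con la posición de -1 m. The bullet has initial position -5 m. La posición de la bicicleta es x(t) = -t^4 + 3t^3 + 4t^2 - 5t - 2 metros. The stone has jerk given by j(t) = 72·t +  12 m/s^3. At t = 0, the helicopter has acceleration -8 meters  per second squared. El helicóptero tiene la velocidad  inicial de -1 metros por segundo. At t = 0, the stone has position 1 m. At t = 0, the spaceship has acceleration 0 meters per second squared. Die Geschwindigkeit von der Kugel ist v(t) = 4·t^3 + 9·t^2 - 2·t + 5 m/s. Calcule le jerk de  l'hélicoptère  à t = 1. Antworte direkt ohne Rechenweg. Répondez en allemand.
Bei t = 1, j = -582.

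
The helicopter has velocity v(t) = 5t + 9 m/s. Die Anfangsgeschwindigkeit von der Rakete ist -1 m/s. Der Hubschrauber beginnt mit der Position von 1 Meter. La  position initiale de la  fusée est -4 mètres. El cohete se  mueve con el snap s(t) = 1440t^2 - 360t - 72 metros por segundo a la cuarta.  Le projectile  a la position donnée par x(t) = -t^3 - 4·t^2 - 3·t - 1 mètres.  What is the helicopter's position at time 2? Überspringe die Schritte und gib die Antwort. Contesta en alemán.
Die Position bei t = 2 ist x = 29.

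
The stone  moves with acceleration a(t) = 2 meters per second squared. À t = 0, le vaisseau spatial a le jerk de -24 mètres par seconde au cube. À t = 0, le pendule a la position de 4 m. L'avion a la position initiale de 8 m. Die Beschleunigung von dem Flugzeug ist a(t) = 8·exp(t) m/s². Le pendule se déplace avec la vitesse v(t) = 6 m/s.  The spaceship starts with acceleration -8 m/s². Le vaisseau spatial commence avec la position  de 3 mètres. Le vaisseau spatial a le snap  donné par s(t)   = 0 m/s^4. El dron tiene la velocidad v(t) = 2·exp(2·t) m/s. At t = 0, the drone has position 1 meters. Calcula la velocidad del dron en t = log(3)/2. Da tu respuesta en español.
De la ecuación de la velocidad v(t) = 2·exp(2·t), sustituimos t = log(3)/2 para obtener v = 6.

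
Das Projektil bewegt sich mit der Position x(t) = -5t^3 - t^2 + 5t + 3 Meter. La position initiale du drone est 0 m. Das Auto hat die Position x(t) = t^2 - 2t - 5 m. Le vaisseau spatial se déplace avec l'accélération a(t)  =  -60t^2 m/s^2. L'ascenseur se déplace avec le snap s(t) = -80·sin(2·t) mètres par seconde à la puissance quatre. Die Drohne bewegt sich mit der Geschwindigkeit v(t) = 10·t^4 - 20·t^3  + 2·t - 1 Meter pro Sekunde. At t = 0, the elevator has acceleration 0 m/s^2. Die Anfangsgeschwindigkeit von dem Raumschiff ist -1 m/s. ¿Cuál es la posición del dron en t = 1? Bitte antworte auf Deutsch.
Wir müssen unsere Gleichung für die Geschwindigkeit v(t) = 10·t^4 - 20·t^3 + 2·t - 1 1-mal integrieren. Durch Integration von der Geschwindigkeit und Verwendung der Anfangsbedingung x(0) = 0, erhalten wir x(t) = 2·t^5 - 5·t^4 + t^2 - t. Aus der Gleichung für die Position x(t) = 2·t^5 - 5·t^4 + t^2 - t, setzen wir t = 1 ein und erhalten x = -3.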